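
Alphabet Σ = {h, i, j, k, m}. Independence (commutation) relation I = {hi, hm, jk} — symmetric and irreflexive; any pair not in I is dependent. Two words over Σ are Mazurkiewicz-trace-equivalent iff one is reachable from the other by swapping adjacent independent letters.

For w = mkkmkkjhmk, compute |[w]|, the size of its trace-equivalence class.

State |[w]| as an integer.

6

#0=m has no predecessor
#1=k depends on [0:m]
#2=k depends on [1:k]
#3=m depends on [2:k]
#4=k depends on [3:m]
#5=k depends on [4:k]
#6=j depends on [3:m]
#7=h depends on [5:k, 6:j]
#8=m depends on [5:k, 6:j]
#9=k depends on [7:h, 8:m]
sources: [0:m]
N(rest) = Σ N(rest − s) over sources s of rest; N(one piece) = 1:
  size 1 → [9]=1
  size 2 → [7,9]=1  [8,9]=1
  size 3 → [7,8,9]=2
  size 4 → [5,7,8,9]=2  [6,7,8,9]=2
  size 5 → [4,5,7,8,9]=2  [5,6,7,8,9]=4
  size 6 → [4,5,6,7,8,9]=6
  size 7 → [3,4,5,6,7,8,9]=6
  size 8 → [2,3,4,5,6,7,8,9]=6
  first=0(m) contributes 6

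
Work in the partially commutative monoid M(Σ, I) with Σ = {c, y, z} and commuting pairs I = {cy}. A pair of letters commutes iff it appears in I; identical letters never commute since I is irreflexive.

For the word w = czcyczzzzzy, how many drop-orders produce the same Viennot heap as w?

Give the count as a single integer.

3

0(c) covers ∅
1(z) covers 0:c
2(c) covers 1:z
3(y) covers 1:z
4(c) covers 2:c
5(z) covers 3:y, 4:c
6(z) covers 5:z
7(z) covers 6:z
8(z) covers 7:z
9(z) covers 8:z
10(y) covers 9:z
floor of heap: 0:c
completions by unplaced set U, small U first (add the entries for U minus each lowest piece of U):
  |U|=1: {10}:1
  |U|=2: {9,10}:1
  |U|=3: {8,9,10}:1
  |U|=4: {7,8,9,10}:1
  |U|=5: {6,7,8,9,10}:1
  |U|=6: {5,6,7,8,9,10}:1
  |U|=7: {3,5,6,7,8,9,10}:1  {4,5,6,7,8,9,10}:1
  |U|=8: {2,4,5,6,7,8,9,10}:1  {3,4,5,6,7,8,9,10}:2
  |U|=9: {2,3,4,5,6,7,8,9,10}:3
  start at 0(c): 3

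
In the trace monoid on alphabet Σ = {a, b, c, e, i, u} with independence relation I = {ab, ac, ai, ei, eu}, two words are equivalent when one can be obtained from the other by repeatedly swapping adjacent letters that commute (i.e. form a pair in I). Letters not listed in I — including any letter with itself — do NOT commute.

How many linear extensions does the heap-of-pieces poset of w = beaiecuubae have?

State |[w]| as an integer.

drop 0:b onto floor
drop 1:e onto {0:b}
drop 2:a onto {1:e}
drop 3:i onto {0:b}
drop 4:e onto {2:a}
drop 5:c onto {3:i, 4:e}
drop 6:u onto {5:c}
drop 7:u onto {6:u}
drop 8:b onto {7:u}
drop 9:a onto {7:u}
drop 10:e onto {8:b, 9:a}
ground layer = {0:b}
drop-orders for the pieces not yet dropped (sum over which currently-grounded one goes next):
  1 to go: {10} 1
  2 to go: {8,10} 1  {9,10} 1
  3 to go: {8,9,10} 2
  4 to go: {7,8,9,10} 2
  5 to go: {6,7,8,9,10} 2
  6 to go: {5,6,7,8,9,10} 2
  7 to go: {3,5,6,7,8,9,10} 2  {4,5,6,7,8,9,10} 2
  8 to go: {2,4,5,6,7,8,9,10} 2  {3,4,5,6,7,8,9,10} 4
  9 to go: {1,2,4,5,6,7,8,9,10} 2  {2,3,4,5,6,7,8,9,10} 6
  if 0:b drops first: 8 orders

8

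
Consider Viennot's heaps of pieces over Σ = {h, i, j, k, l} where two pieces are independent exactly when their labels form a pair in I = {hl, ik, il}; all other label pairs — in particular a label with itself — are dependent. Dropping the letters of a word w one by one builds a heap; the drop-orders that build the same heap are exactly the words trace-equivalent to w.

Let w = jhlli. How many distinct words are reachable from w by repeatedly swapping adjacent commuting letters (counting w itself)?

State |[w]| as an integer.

6

piece 0:j — minimal
piece 1:h rests on {0:j}
piece 2:l rests on {0:j}
piece 3:l rests on {2:l}
piece 4:i rests on {1:h}
minimal pieces: {0:j}
ways to finish when only these pieces remain (= sum over removing one remaining piece with nothing left below it):
  1 left: {3}→1  {4}→1
  2 left: {1,4}→1  {2,3}→1  {3,4}→2
  3 left: {1,3,4}→3  {2,3,4}→3
  placing 0:j first → 6 extensions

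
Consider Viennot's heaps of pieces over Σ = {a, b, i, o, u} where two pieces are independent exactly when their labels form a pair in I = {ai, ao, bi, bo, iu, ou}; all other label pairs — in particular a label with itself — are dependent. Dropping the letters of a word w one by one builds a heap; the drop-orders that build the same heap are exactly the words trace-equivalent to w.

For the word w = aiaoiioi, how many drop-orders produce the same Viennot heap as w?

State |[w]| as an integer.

28

0(a) covers ∅
1(i) covers ∅
2(a) covers 0:a
3(o) covers 1:i
4(i) covers 3:o
5(i) covers 4:i
6(o) covers 5:i
7(i) covers 6:o
floor of heap: 0:a, 1:i
completions by unplaced set U, small U first (add the entries for U minus each lowest piece of U):
  |U|=1: {2}:1  {7}:1
  |U|=2: {0,2}:1  {2,7}:2  {6,7}:1
  |U|=3: {0,2,7}:3  {2,6,7}:3  {5,6,7}:1
  |U|=4: {0,2,6,7}:6  {2,5,6,7}:4  {4,5,6,7}:1
  |U|=5: {0,2,5,6,7}:10  {2,4,5,6,7}:5  {3,4,5,6,7}:1
  |U|=6: {0,2,4,5,6,7}:15  {1,3,4,5,6,7}:1  {2,3,4,5,6,7}:6
  start at 0(a): 7
  start at 1(i): 21
sum over floor = 28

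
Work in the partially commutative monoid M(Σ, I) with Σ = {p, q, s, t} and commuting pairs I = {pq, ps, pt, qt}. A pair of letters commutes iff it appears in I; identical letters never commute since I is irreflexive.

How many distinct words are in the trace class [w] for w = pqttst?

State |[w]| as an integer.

18

0(p) covers ∅
1(q) covers ∅
2(t) covers ∅
3(t) covers 2:t
4(s) covers 1:q, 3:t
5(t) covers 4:s
floor of heap: 0:p, 1:q, 2:t
completions by unplaced set U, small U first (add the entries for U minus each lowest piece of U):
  |U|=1: {0}:1  {5}:1
  |U|=2: {0,5}:2  {4,5}:1
  |U|=3: {0,4,5}:3  {1,4,5}:1  {3,4,5}:1
  |U|=4: {0,1,4,5}:4  {0,3,4,5}:4  {1,3,4,5}:2  {2,3,4,5}:1
  start at 0(p): 3
  start at 1(q): 5
  start at 2(t): 10
sum over floor = 18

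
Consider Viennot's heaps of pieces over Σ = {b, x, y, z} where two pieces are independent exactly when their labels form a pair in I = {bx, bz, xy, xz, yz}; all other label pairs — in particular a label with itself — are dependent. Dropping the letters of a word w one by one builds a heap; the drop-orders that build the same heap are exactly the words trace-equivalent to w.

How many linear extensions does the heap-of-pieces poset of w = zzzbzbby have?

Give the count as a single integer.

70

drop 0:z onto floor
drop 1:z onto {0:z}
drop 2:z onto {1:z}
drop 3:b onto floor
drop 4:z onto {2:z}
drop 5:b onto {3:b}
drop 6:b onto {5:b}
drop 7:y onto {6:b}
ground layer = {0:z, 3:b}
drop-orders for the pieces not yet dropped (sum over which currently-grounded one goes next):
  1 to go: {4} 1  {7} 1
  2 to go: {2,4} 1  {4,7} 2  {6,7} 1
  3 to go: {1,2,4} 1  {2,4,7} 3  {4,6,7} 3  {5,6,7} 1
  4 to go: {0,1,2,4} 1  {1,2,4,7} 4  {2,4,6,7} 6  {3,5,6,7} 1  {4,5,6,7} 4
  5 to go: {0,1,2,4,7} 5  {1,2,4,6,7} 10  {2,4,5,6,7} 10  {3,4,5,6,7} 5
  6 to go: {0,1,2,4,6,7} 15  {1,2,4,5,6,7} 20  {2,3,4,5,6,7} 15
  if 0:z drops first: 35 orders
  if 3:b drops first: 35 orders
heap linearizations: 70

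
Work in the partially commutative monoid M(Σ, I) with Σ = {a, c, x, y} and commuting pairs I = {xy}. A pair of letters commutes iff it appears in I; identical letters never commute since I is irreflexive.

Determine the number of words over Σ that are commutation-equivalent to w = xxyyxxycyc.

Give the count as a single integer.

#0=x has no predecessor
#1=x depends on [0:x]
#2=y has no predecessor
#3=y depends on [2:y]
#4=x depends on [1:x]
#5=x depends on [4:x]
#6=y depends on [3:y]
#7=c depends on [5:x, 6:y]
#8=y depends on [7:c]
#9=c depends on [8:y]
sources: [0:x, 2:y]
N(rest) = Σ N(rest − s) over sources s of rest; N(one piece) = 1:
  size 1 → [9]=1
  size 2 → [8,9]=1
  size 3 → [7,8,9]=1
  size 4 → [5,7,8,9]=1  [6,7,8,9]=1
  size 5 → [3,6,7,8,9]=1  [4,5,7,8,9]=1  [5,6,7,8,9]=2
  size 6 → [1,4,5,7,8,9]=1  [2,3,6,7,8,9]=1  [3,5,6,7,8,9]=3  [4,5,6,7,8,9]=3
  size 7 → [0,1,4,5,7,8,9]=1  [1,4,5,6,7,8,9]=4  [2,3,5,6,7,8,9]=4  [3,4,5,6,7,8,9]=6
  size 8 → [0,1,4,5,6,7,8,9]=5  [1,3,4,5,6,7,8,9]=10  [2,3,4,5,6,7,8,9]=10
  first=0(x) contributes 20
  first=2(y) contributes 15
|[w]| = 35

35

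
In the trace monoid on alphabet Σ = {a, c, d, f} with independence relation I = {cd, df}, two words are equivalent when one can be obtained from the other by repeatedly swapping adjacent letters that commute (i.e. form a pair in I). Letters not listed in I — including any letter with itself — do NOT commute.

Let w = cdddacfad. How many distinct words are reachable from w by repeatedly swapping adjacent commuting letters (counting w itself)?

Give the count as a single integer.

4

drop 0:c onto floor
drop 1:d onto floor
drop 2:d onto {1:d}
drop 3:d onto {2:d}
drop 4:a onto {0:c, 3:d}
drop 5:c onto {4:a}
drop 6:f onto {5:c}
drop 7:a onto {6:f}
drop 8:d onto {7:a}
ground layer = {0:c, 1:d}
drop-orders for the pieces not yet dropped (sum over which currently-grounded one goes next):
  1 to go: {8} 1
  2 to go: {7,8} 1
  3 to go: {6,7,8} 1
  4 to go: {5,6,7,8} 1
  5 to go: {4,5,6,7,8} 1
  6 to go: {0,4,5,6,7,8} 1  {3,4,5,6,7,8} 1
  7 to go: {0,3,4,5,6,7,8} 2  {2,3,4,5,6,7,8} 1
  if 0:c drops first: 1 orders
  if 1:d drops first: 3 orders
heap linearizations: 4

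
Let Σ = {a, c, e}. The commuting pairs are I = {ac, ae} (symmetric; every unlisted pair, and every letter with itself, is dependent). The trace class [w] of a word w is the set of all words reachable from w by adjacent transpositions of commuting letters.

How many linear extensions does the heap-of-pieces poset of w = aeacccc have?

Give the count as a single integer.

21

drop 0:a onto floor
drop 1:e onto floor
drop 2:a onto {0:a}
drop 3:c onto {1:e}
drop 4:c onto {3:c}
drop 5:c onto {4:c}
drop 6:c onto {5:c}
ground layer = {0:a, 1:e}
drop-orders for the pieces not yet dropped (sum over which currently-grounded one goes next):
  1 to go: {2} 1  {6} 1
  2 to go: {0,2} 1  {2,6} 2  {5,6} 1
  3 to go: {0,2,6} 3  {2,5,6} 3  {4,5,6} 1
  4 to go: {0,2,5,6} 6  {2,4,5,6} 4  {3,4,5,6} 1
  5 to go: {0,2,4,5,6} 10  {1,3,4,5,6} 1  {2,3,4,5,6} 5
  if 0:a drops first: 6 orders
  if 1:e drops first: 15 orders
heap linearizations: 21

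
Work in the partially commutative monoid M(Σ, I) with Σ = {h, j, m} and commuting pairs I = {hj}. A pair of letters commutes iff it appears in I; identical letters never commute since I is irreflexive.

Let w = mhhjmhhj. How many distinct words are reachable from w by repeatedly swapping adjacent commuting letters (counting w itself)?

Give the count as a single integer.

piece 0:m — minimal
piece 1:h rests on {0:m}
piece 2:h rests on {1:h}
piece 3:j rests on {0:m}
piece 4:m rests on {2:h, 3:j}
piece 5:h rests on {4:m}
piece 6:h rests on {5:h}
piece 7:j rests on {4:m}
minimal pieces: {0:m}
ways to finish when only these pieces remain (= sum over removing one remaining piece with nothing left below it):
  1 left: {6}→1  {7}→1
  2 left: {5,6}→1  {6,7}→2
  3 left: {5,6,7}→3
  4 left: {4,5,6,7}→3
  5 left: {2,4,5,6,7}→3  {3,4,5,6,7}→3
  6 left: {1,2,4,5,6,7}→3  {2,3,4,5,6,7}→6
  placing 0:m first → 9 extensions

9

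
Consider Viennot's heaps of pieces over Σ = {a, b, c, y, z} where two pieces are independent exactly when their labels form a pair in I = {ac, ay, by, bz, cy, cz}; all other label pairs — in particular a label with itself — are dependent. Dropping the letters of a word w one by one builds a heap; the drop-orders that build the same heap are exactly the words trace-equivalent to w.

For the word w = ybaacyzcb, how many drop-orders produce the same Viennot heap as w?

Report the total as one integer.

349

#0=y has no predecessor
#1=b has no predecessor
#2=a depends on [1:b]
#3=a depends on [2:a]
#4=c depends on [1:b]
#5=y depends on [0:y]
#6=z depends on [3:a, 5:y]
#7=c depends on [4:c]
#8=b depends on [3:a, 7:c]
sources: [0:y, 1:b]
N(rest) = Σ N(rest − s) over sources s of rest; N(one piece) = 1:
  size 1 → [6]=1  [8]=1
  size 2 → [5,6]=1  [6,8]=2  [7,8]=1
  size 3 → [0,5,6]=1  [3,6,8]=2  [4,7,8]=1  [5,6,8]=3  [6,7,8]=3
  size 4 → [0,5,6,8]=4  [2,3,6,8]=2  [3,5,6,8]=5  [3,6,7,8]=5  [4,6,7,8]=4  [5,6,7,8]=6
  size 5 → [0,3,5,6,8]=9  [0,5,6,7,8]=10  [2,3,5,6,8]=7  [2,3,6,7,8]=7  [3,4,6,7,8]=9  [3,5,6,7,8]=16  [4,5,6,7,8]=10
  size 6 → [0,2,3,5,6,8]=16  [0,3,5,6,7,8]=35  [0,4,5,6,7,8]=20  [2,3,4,6,7,8]=16  [2,3,5,6,7,8]=30  [3,4,5,6,7,8]=35
  size 7 → [0,2,3,5,6,7,8]=81  [0,3,4,5,6,7,8]=90  [1,2,3,4,6,7,8]=16  [2,3,4,5,6,7,8]=81
  first=0(y) contributes 97
  first=1(b) contributes 252
|[w]| = 349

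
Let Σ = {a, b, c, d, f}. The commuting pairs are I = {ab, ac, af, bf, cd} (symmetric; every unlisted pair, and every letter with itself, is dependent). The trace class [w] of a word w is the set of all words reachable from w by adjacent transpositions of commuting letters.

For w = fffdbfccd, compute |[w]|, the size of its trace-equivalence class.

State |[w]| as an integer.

0(f) covers ∅
1(f) covers 0:f
2(f) covers 1:f
3(d) covers 2:f
4(b) covers 3:d
5(f) covers 3:d
6(c) covers 4:b, 5:f
7(c) covers 6:c
8(d) covers 4:b, 5:f
floor of heap: 0:f
completions by unplaced set U, small U first (add the entries for U minus each lowest piece of U):
  |U|=1: {7}:1  {8}:1
  |U|=2: {6,7}:1  {7,8}:2
  |U|=3: {6,7,8}:3
  |U|=4: {4,6,7,8}:3  {5,6,7,8}:3
  |U|=5: {4,5,6,7,8}:6
  |U|=6: {3,4,5,6,7,8}:6
  |U|=7: {2,3,4,5,6,7,8}:6
  start at 0(f): 6

6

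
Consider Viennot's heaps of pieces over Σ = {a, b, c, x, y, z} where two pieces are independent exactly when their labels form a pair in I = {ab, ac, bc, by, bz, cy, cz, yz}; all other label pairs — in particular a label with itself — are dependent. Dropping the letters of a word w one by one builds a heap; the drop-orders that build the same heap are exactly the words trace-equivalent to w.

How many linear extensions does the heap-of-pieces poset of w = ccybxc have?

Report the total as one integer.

12

#0=c has no predecessor
#1=c depends on [0:c]
#2=y has no predecessor
#3=b has no predecessor
#4=x depends on [1:c, 2:y, 3:b]
#5=c depends on [4:x]
sources: [0:c, 2:y, 3:b]
N(rest) = Σ N(rest − s) over sources s of rest; N(one piece) = 1:
  size 1 → [5]=1
  size 2 → [4,5]=1
  size 3 → [1,4,5]=1  [2,4,5]=1  [3,4,5]=1
  size 4 → [0,1,4,5]=1  [1,2,4,5]=2  [1,3,4,5]=2  [2,3,4,5]=2
  first=0(c) contributes 6
  first=2(y) contributes 3
  first=3(b) contributes 3
|[w]| = 12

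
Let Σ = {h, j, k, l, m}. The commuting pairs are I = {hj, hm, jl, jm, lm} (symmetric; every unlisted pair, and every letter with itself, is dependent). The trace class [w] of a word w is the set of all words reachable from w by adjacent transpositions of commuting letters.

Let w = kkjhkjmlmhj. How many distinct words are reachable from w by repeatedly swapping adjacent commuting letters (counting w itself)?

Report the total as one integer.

180

piece 0:k — minimal
piece 1:k rests on {0:k}
piece 2:j rests on {1:k}
piece 3:h rests on {1:k}
piece 4:k rests on {2:j, 3:h}
piece 5:j rests on {4:k}
piece 6:m rests on {4:k}
piece 7:l rests on {4:k}
piece 8:m rests on {6:m}
piece 9:h rests on {7:l}
piece 10:j rests on {5:j}
minimal pieces: {0:k}
ways to finish when only these pieces remain (= sum over removing one remaining piece with nothing left below it):
  1 left: {8}→1  {9}→1  {10}→1
  2 left: {5,10}→1  {6,8}→1  {7,9}→1  {8,9}→2  {8,10}→2  {9,10}→2
  3 left: {5,8,10}→3  {5,9,10}→3  {6,8,9}→3  {6,8,10}→3  {7,8,9}→3  {7,9,10}→3  {8,9,10}→6
  4 left: {5,6,8,10}→6  {5,7,9,10}→6  {5,8,9,10}→12  {6,7,8,9}→6  {6,8,9,10}→12  {7,8,9,10}→12
  5 left: {5,6,8,9,10}→30  {5,7,8,9,10}→30  {6,7,8,9,10}→30
  6 left: {5,6,7,8,9,10}→90
  7 left: {4,5,6,7,8,9,10}→90
  8 left: {2,4,5,6,7,8,9,10}→90  {3,4,5,6,7,8,9,10}→90
  9 left: {2,3,4,5,6,7,8,9,10}→180
  placing 0:k first → 180 extensions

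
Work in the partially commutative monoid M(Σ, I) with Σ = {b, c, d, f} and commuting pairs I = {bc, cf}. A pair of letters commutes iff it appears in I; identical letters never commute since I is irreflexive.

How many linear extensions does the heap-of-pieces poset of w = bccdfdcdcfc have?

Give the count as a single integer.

9

0(b) covers ∅
1(c) covers ∅
2(c) covers 1:c
3(d) covers 0:b, 2:c
4(f) covers 3:d
5(d) covers 4:f
6(c) covers 5:d
7(d) covers 6:c
8(c) covers 7:d
9(f) covers 7:d
10(c) covers 8:c
floor of heap: 0:b, 1:c
completions by unplaced set U, small U first (add the entries for U minus each lowest piece of U):
  |U|=1: {9}:1  {10}:1
  |U|=2: {8,10}:1  {9,10}:2
  |U|=3: {8,9,10}:3
  |U|=4: {7,8,9,10}:3
  |U|=5: {6,7,8,9,10}:3
  |U|=6: {5,6,7,8,9,10}:3
  |U|=7: {4,5,6,7,8,9,10}:3
  |U|=8: {3,4,5,6,7,8,9,10}:3
  |U|=9: {0,3,4,5,6,7,8,9,10}:3  {2,3,4,5,6,7,8,9,10}:3
  start at 0(b): 3
  start at 1(c): 6
sum over floor = 9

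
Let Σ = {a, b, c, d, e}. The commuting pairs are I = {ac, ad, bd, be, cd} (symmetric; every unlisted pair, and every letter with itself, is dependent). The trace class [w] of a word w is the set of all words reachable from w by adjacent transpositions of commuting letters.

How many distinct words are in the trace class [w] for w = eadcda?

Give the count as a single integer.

drop 0:e onto floor
drop 1:a onto {0:e}
drop 2:d onto {0:e}
drop 3:c onto {0:e}
drop 4:d onto {2:d}
drop 5:a onto {1:a}
ground layer = {0:e}
drop-orders for the pieces not yet dropped (sum over which currently-grounded one goes next):
  1 to go: {3} 1  {4} 1  {5} 1
  2 to go: {1,5} 1  {2,4} 1  {3,4} 2  {3,5} 2  {4,5} 2
  3 to go: {1,3,5} 3  {1,4,5} 3  {2,3,4} 3  {2,4,5} 3  {3,4,5} 6
  4 to go: {1,2,4,5} 6  {1,3,4,5} 12  {2,3,4,5} 12
  if 0:e drops first: 30 orders

30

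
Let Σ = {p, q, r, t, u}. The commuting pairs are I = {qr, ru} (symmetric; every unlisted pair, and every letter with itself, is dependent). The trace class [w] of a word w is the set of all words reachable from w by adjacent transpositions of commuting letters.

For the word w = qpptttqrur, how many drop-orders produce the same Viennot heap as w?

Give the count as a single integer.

6

#0=q has no predecessor
#1=p depends on [0:q]
#2=p depends on [1:p]
#3=t depends on [2:p]
#4=t depends on [3:t]
#5=t depends on [4:t]
#6=q depends on [5:t]
#7=r depends on [5:t]
#8=u depends on [6:q]
#9=r depends on [7:r]
sources: [0:q]
N(rest) = Σ N(rest − s) over sources s of rest; N(one piece) = 1:
  size 1 → [8]=1  [9]=1
  size 2 → [6,8]=1  [7,9]=1  [8,9]=2
  size 3 → [6,8,9]=3  [7,8,9]=3
  size 4 → [6,7,8,9]=6
  size 5 → [5,6,7,8,9]=6
  size 6 → [4,5,6,7,8,9]=6
  size 7 → [3,4,5,6,7,8,9]=6
  size 8 → [2,3,4,5,6,7,8,9]=6
  first=0(q) contributes 6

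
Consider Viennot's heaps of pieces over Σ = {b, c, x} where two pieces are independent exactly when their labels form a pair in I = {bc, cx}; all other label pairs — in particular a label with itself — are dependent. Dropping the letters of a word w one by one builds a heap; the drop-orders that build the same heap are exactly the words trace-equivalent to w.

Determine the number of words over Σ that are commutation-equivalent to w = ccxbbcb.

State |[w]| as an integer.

35

#0=c has no predecessor
#1=c depends on [0:c]
#2=x has no predecessor
#3=b depends on [2:x]
#4=b depends on [3:b]
#5=c depends on [1:c]
#6=b depends on [4:b]
sources: [0:c, 2:x]
N(rest) = Σ N(rest − s) over sources s of rest; N(one piece) = 1:
  size 1 → [5]=1  [6]=1
  size 2 → [1,5]=1  [4,6]=1  [5,6]=2
  size 3 → [0,1,5]=1  [1,5,6]=3  [3,4,6]=1  [4,5,6]=3
  size 4 → [0,1,5,6]=4  [1,4,5,6]=6  [2,3,4,6]=1  [3,4,5,6]=4
  size 5 → [0,1,4,5,6]=10  [1,3,4,5,6]=10  [2,3,4,5,6]=5
  first=0(c) contributes 15
  first=2(x) contributes 20
|[w]| = 35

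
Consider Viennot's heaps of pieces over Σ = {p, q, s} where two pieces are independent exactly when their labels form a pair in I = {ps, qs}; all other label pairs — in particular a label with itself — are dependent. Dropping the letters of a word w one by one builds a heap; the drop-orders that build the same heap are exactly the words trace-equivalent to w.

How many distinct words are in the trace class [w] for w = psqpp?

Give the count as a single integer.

0(p) covers ∅
1(s) covers ∅
2(q) covers 0:p
3(p) covers 2:q
4(p) covers 3:p
floor of heap: 0:p, 1:s
completions by unplaced set U, small U first (add the entries for U minus each lowest piece of U):
  |U|=1: {1}:1  {4}:1
  |U|=2: {1,4}:2  {3,4}:1
  |U|=3: {1,3,4}:3  {2,3,4}:1
  start at 0(p): 4
  start at 1(s): 1
sum over floor = 5

5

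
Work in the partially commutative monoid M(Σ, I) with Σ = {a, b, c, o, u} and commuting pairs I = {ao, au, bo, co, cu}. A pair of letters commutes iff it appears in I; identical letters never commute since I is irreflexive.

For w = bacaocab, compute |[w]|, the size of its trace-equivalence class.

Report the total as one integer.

drop 0:b onto floor
drop 1:a onto {0:b}
drop 2:c onto {1:a}
drop 3:a onto {2:c}
drop 4:o onto floor
drop 5:c onto {3:a}
drop 6:a onto {5:c}
drop 7:b onto {6:a}
ground layer = {0:b, 4:o}
drop-orders for the pieces not yet dropped (sum over which currently-grounded one goes next):
  1 to go: {4} 1  {7} 1
  2 to go: {4,7} 2  {6,7} 1
  3 to go: {4,6,7} 3  {5,6,7} 1
  4 to go: {3,5,6,7} 1  {4,5,6,7} 4
  5 to go: {2,3,5,6,7} 1  {3,4,5,6,7} 5
  6 to go: {1,2,3,5,6,7} 1  {2,3,4,5,6,7} 6
  if 0:b drops first: 7 orders
  if 4:o drops first: 1 orders
heap linearizations: 8

8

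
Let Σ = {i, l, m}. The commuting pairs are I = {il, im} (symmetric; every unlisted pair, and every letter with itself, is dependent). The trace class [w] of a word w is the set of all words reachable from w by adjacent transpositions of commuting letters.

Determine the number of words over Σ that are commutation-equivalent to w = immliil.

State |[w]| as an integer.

35

drop 0:i onto floor
drop 1:m onto floor
drop 2:m onto {1:m}
drop 3:l onto {2:m}
drop 4:i onto {0:i}
drop 5:i onto {4:i}
drop 6:l onto {3:l}
ground layer = {0:i, 1:m}
drop-orders for the pieces not yet dropped (sum over which currently-grounded one goes next):
  1 to go: {5} 1  {6} 1
  2 to go: {3,6} 1  {4,5} 1  {5,6} 2
  3 to go: {0,4,5} 1  {2,3,6} 1  {3,5,6} 3  {4,5,6} 3
  4 to go: {0,4,5,6} 4  {1,2,3,6} 1  {2,3,5,6} 4  {3,4,5,6} 6
  5 to go: {0,3,4,5,6} 10  {1,2,3,5,6} 5  {2,3,4,5,6} 10
  if 0:i drops first: 15 orders
  if 1:m drops first: 20 orders
heap linearizations: 35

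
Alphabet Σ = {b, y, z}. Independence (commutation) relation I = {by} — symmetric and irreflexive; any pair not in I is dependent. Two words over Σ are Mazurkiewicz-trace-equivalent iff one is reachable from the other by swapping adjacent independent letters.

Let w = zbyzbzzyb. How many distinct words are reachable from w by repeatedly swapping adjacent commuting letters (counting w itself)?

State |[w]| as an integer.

4

drop 0:z onto floor
drop 1:b onto {0:z}
drop 2:y onto {0:z}
drop 3:z onto {1:b, 2:y}
drop 4:b onto {3:z}
drop 5:z onto {4:b}
drop 6:z onto {5:z}
drop 7:y onto {6:z}
drop 8:b onto {6:z}
ground layer = {0:z}
drop-orders for the pieces not yet dropped (sum over which currently-grounded one goes next):
  1 to go: {7} 1  {8} 1
  2 to go: {7,8} 2
  3 to go: {6,7,8} 2
  4 to go: {5,6,7,8} 2
  5 to go: {4,5,6,7,8} 2
  6 to go: {3,4,5,6,7,8} 2
  7 to go: {1,3,4,5,6,7,8} 2  {2,3,4,5,6,7,8} 2
  if 0:z drops first: 4 orders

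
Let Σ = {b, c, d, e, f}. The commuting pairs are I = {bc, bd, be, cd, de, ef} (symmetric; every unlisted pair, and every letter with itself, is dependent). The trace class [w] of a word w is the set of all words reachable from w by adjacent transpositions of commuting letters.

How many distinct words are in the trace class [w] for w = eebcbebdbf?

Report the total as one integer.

drop 0:e onto floor
drop 1:e onto {0:e}
drop 2:b onto floor
drop 3:c onto {1:e}
drop 4:b onto {2:b}
drop 5:e onto {3:c}
drop 6:b onto {4:b}
drop 7:d onto floor
drop 8:b onto {6:b}
drop 9:f onto {3:c, 7:d, 8:b}
ground layer = {0:e, 2:b, 7:d}
drop-orders for the pieces not yet dropped (sum over which currently-grounded one goes next):
  1 to go: {5} 1  {9} 1
  2 to go: {5,9} 2  {7,9} 1  {8,9} 1
  3 to go: {3,5,9} 2  {5,7,9} 3  {5,8,9} 3  {6,8,9} 1  {7,8,9} 2
  4 to go: {1,3,5,9} 2  {3,5,7,9} 5  {3,5,8,9} 5  {4,6,8,9} 1  {5,6,8,9} 4  {5,7,8,9} 8  {6,7,8,9} 3
  5 to go: {0,1,3,5,9} 2  {1,3,5,7,9} 7  {1,3,5,8,9} 7  {2,4,6,8,9} 1  {3,5,6,8,9} 9  {3,5,7,8,9} 18  {4,5,6,8,9} 5  {4,6,7,8,9} 4  {5,6,7,8,9} 15
  6 to go: {0,1,3,5,7,9} 9  {0,1,3,5,8,9} 9  {1,3,5,6,8,9} 16  {1,3,5,7,8,9} 32  {2,4,5,6,8,9} 6  {2,4,6,7,8,9} 5  {3,4,5,6,8,9} 14  {3,5,6,7,8,9} 42  {4,5,6,7,8,9} 24
  7 to go: {0,1,3,5,6,8,9} 25  {0,1,3,5,7,8,9} 50  {1,3,4,5,6,8,9} 30  {1,3,5,6,7,8,9} 90  {2,3,4,5,6,8,9} 20  {2,4,5,6,7,8,9} 35  {3,4,5,6,7,8,9} 80
  8 to go: {0,1,3,4,5,6,8,9} 55  {0,1,3,5,6,7,8,9} 165  {1,2,3,4,5,6,8,9} 50  {1,3,4,5,6,7,8,9} 200  {2,3,4,5,6,7,8,9} 135
  if 0:e drops first: 385 orders
  if 2:b drops first: 420 orders
  if 7:d drops first: 105 orders
heap linearizations: 910

910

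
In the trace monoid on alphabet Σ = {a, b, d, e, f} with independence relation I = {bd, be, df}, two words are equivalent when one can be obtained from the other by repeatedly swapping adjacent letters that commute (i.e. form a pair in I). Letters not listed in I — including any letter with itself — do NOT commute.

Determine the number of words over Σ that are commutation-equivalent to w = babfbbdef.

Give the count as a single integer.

12

0(b) covers ∅
1(a) covers 0:b
2(b) covers 1:a
3(f) covers 2:b
4(b) covers 3:f
5(b) covers 4:b
6(d) covers 1:a
7(e) covers 3:f, 6:d
8(f) covers 5:b, 7:e
floor of heap: 0:b
completions by unplaced set U, small U first (add the entries for U minus each lowest piece of U):
  |U|=1: {8}:1
  |U|=2: {5,8}:1  {7,8}:1
  |U|=3: {4,5,8}:1  {5,7,8}:2  {6,7,8}:1
  |U|=4: {4,5,7,8}:3  {5,6,7,8}:3
  |U|=5: {3,4,5,7,8}:3  {4,5,6,7,8}:6
  |U|=6: {2,3,4,5,7,8}:3  {3,4,5,6,7,8}:9
  |U|=7: {2,3,4,5,6,7,8}:12
  start at 0(b): 12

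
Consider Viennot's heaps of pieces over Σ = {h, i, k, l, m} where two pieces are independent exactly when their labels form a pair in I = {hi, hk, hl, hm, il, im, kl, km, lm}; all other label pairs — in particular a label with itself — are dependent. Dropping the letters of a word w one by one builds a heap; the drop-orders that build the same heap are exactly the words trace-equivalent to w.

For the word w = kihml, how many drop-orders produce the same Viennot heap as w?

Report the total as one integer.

piece 0:k — minimal
piece 1:i rests on {0:k}
piece 2:h — minimal
piece 3:m — minimal
piece 4:l — minimal
minimal pieces: {0:k, 2:h, 3:m, 4:l}
ways to finish when only these pieces remain (= sum over removing one remaining piece with nothing left below it):
  1 left: {1}→1  {2}→1  {3}→1  {4}→1
  2 left: {0,1}→1  {1,2}→2  {1,3}→2  {1,4}→2  {2,3}→2  {2,4}→2  {3,4}→2
  3 left: {0,1,2}→3  {0,1,3}→3  {0,1,4}→3  {1,2,3}→6  {1,2,4}→6  {1,3,4}→6  {2,3,4}→6
  placing 0:k first → 24 extensions
  placing 2:h first → 12 extensions
  placing 3:m first → 12 extensions
  placing 4:l first → 12 extensions
total linear extensions = 60

60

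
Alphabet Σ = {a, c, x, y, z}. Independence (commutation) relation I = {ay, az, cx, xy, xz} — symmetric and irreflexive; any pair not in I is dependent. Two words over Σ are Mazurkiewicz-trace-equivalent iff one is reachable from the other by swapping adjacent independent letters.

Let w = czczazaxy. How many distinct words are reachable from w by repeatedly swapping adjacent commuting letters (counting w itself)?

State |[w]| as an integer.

0(c) covers ∅
1(z) covers 0:c
2(c) covers 1:z
3(z) covers 2:c
4(a) covers 2:c
5(z) covers 3:z
6(a) covers 4:a
7(x) covers 6:a
8(y) covers 5:z
floor of heap: 0:c
completions by unplaced set U, small U first (add the entries for U minus each lowest piece of U):
  |U|=1: {7}:1  {8}:1
  |U|=2: {5,8}:1  {6,7}:1  {7,8}:2
  |U|=3: {3,5,8}:1  {4,6,7}:1  {5,7,8}:3  {6,7,8}:3
  |U|=4: {3,5,7,8}:4  {4,6,7,8}:4  {5,6,7,8}:6
  |U|=5: {3,5,6,7,8}:10  {4,5,6,7,8}:10
  |U|=6: {3,4,5,6,7,8}:20
  |U|=7: {2,3,4,5,6,7,8}:20
  start at 0(c): 20

20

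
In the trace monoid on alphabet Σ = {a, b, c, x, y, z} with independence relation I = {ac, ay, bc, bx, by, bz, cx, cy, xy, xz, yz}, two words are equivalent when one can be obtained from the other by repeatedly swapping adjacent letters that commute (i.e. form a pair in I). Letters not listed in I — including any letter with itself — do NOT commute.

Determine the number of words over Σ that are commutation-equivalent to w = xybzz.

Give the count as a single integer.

60

0(x) covers ∅
1(y) covers ∅
2(b) covers ∅
3(z) covers ∅
4(z) covers 3:z
floor of heap: 0:x, 1:y, 2:b, 3:z
completions by unplaced set U, small U first (add the entries for U minus each lowest piece of U):
  |U|=1: {0}:1  {1}:1  {2}:1  {4}:1
  |U|=2: {0,1}:2  {0,2}:2  {0,4}:2  {1,2}:2  {1,4}:2  {2,4}:2  {3,4}:1
  |U|=3: {0,1,2}:6  {0,1,4}:6  {0,2,4}:6  {0,3,4}:3  {1,2,4}:6  {1,3,4}:3  {2,3,4}:3
  start at 0(x): 12
  start at 1(y): 12
  start at 2(b): 12
  start at 3(z): 24
sum over floor = 60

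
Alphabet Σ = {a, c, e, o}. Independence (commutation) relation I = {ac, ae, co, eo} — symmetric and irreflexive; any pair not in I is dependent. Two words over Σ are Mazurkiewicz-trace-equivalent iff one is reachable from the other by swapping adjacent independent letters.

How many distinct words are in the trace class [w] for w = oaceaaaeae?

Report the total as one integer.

210

piece 0:o — minimal
piece 1:a rests on {0:o}
piece 2:c — minimal
piece 3:e rests on {2:c}
piece 4:a rests on {1:a}
piece 5:a rests on {4:a}
piece 6:a rests on {5:a}
piece 7:e rests on {3:e}
piece 8:a rests on {6:a}
piece 9:e rests on {7:e}
minimal pieces: {0:o, 2:c}
ways to finish when only these pieces remain (= sum over removing one remaining piece with nothing left below it):
  1 left: {8}→1  {9}→1
  2 left: {6,8}→1  {7,9}→1  {8,9}→2
  3 left: {3,7,9}→1  {5,6,8}→1  {6,8,9}→3  {7,8,9}→3
  4 left: {2,3,7,9}→1  {3,7,8,9}→4  {4,5,6,8}→1  {5,6,8,9}→4  {6,7,8,9}→6
  5 left: {1,4,5,6,8}→1  {2,3,7,8,9}→5  {3,6,7,8,9}→10  {4,5,6,8,9}→5  {5,6,7,8,9}→10
  6 left: {0,1,4,5,6,8}→1  {1,4,5,6,8,9}→6  {2,3,6,7,8,9}→15  {3,5,6,7,8,9}→20  {4,5,6,7,8,9}→15
  7 left: {0,1,4,5,6,8,9}→7  {1,4,5,6,7,8,9}→21  {2,3,5,6,7,8,9}→35  {3,4,5,6,7,8,9}→35
  8 left: {0,1,4,5,6,7,8,9}→28  {1,3,4,5,6,7,8,9}→56  {2,3,4,5,6,7,8,9}→70
  placing 0:o first → 126 extensions
  placing 2:c first → 84 extensions
total linear extensions = 210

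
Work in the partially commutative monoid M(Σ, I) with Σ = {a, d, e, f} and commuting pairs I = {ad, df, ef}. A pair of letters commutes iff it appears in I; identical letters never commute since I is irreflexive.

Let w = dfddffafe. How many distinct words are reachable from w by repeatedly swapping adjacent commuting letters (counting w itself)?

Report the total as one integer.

drop 0:d onto floor
drop 1:f onto floor
drop 2:d onto {0:d}
drop 3:d onto {2:d}
drop 4:f onto {1:f}
drop 5:f onto {4:f}
drop 6:a onto {5:f}
drop 7:f onto {6:a}
drop 8:e onto {3:d, 6:a}
ground layer = {0:d, 1:f}
drop-orders for the pieces not yet dropped (sum over which currently-grounded one goes next):
  1 to go: {7} 1  {8} 1
  2 to go: {3,8} 1  {7,8} 2
  3 to go: {2,3,8} 1  {3,7,8} 3  {6,7,8} 2
  4 to go: {0,2,3,8} 1  {2,3,7,8} 4  {3,6,7,8} 5  {5,6,7,8} 2
  5 to go: {0,2,3,7,8} 5  {2,3,6,7,8} 9  {3,5,6,7,8} 7  {4,5,6,7,8} 2
  6 to go: {0,2,3,6,7,8} 14  {1,4,5,6,7,8} 2  {2,3,5,6,7,8} 16  {3,4,5,6,7,8} 9
  7 to go: {0,2,3,5,6,7,8} 30  {1,3,4,5,6,7,8} 11  {2,3,4,5,6,7,8} 25
  if 0:d drops first: 36 orders
  if 1:f drops first: 55 orders
heap linearizations: 91

91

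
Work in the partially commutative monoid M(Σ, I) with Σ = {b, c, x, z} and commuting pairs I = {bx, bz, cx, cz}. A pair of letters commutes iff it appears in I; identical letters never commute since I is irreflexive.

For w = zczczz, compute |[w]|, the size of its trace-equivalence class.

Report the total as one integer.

15

0(z) covers ∅
1(c) covers ∅
2(z) covers 0:z
3(c) covers 1:c
4(z) covers 2:z
5(z) covers 4:z
floor of heap: 0:z, 1:c
completions by unplaced set U, small U first (add the entries for U minus each lowest piece of U):
  |U|=1: {3}:1  {5}:1
  |U|=2: {1,3}:1  {3,5}:2  {4,5}:1
  |U|=3: {1,3,5}:3  {2,4,5}:1  {3,4,5}:3
  |U|=4: {0,2,4,5}:1  {1,3,4,5}:6  {2,3,4,5}:4
  start at 0(z): 10
  start at 1(c): 5
sum over floor = 15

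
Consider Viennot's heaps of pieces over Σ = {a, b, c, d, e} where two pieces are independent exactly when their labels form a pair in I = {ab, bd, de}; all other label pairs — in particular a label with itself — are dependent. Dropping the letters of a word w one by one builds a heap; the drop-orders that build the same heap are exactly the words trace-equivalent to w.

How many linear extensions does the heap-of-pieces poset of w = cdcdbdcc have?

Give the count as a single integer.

#0=c has no predecessor
#1=d depends on [0:c]
#2=c depends on [1:d]
#3=d depends on [2:c]
#4=b depends on [2:c]
#5=d depends on [3:d]
#6=c depends on [4:b, 5:d]
#7=c depends on [6:c]
sources: [0:c]
N(rest) = Σ N(rest − s) over sources s of rest; N(one piece) = 1:
  size 1 → [7]=1
  size 2 → [6,7]=1
  size 3 → [4,6,7]=1  [5,6,7]=1
  size 4 → [3,5,6,7]=1  [4,5,6,7]=2
  size 5 → [3,4,5,6,7]=3
  size 6 → [2,3,4,5,6,7]=3
  first=0(c) contributes 3

3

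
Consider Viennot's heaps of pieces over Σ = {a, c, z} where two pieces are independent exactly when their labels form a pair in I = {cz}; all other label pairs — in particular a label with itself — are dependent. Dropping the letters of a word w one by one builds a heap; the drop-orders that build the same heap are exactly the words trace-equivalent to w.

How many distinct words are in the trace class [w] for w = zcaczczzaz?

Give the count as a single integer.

0(z) covers ∅
1(c) covers ∅
2(a) covers 0:z, 1:c
3(c) covers 2:a
4(z) covers 2:a
5(c) covers 3:c
6(z) covers 4:z
7(z) covers 6:z
8(a) covers 5:c, 7:z
9(z) covers 8:a
floor of heap: 0:z, 1:c
completions by unplaced set U, small U first (add the entries for U minus each lowest piece of U):
  |U|=1: {9}:1
  |U|=2: {8,9}:1
  |U|=3: {5,8,9}:1  {7,8,9}:1
  |U|=4: {3,5,8,9}:1  {5,7,8,9}:2  {6,7,8,9}:1
  |U|=5: {3,5,7,8,9}:3  {4,6,7,8,9}:1  {5,6,7,8,9}:3
  |U|=6: {3,5,6,7,8,9}:6  {4,5,6,7,8,9}:4
  |U|=7: {3,4,5,6,7,8,9}:10
  |U|=8: {2,3,4,5,6,7,8,9}:10
  start at 0(z): 10
  start at 1(c): 10
sum over floor = 20

20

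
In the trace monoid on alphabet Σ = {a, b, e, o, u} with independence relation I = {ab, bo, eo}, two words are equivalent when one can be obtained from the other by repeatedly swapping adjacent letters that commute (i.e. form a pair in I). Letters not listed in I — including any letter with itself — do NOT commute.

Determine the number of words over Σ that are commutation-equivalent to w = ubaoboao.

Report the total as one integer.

21

0(u) covers ∅
1(b) covers 0:u
2(a) covers 0:u
3(o) covers 2:a
4(b) covers 1:b
5(o) covers 3:o
6(a) covers 5:o
7(o) covers 6:a
floor of heap: 0:u
completions by unplaced set U, small U first (add the entries for U minus each lowest piece of U):
  |U|=1: {4}:1  {7}:1
  |U|=2: {1,4}:1  {4,7}:2  {6,7}:1
  |U|=3: {1,4,7}:3  {4,6,7}:3  {5,6,7}:1
  |U|=4: {1,4,6,7}:6  {3,5,6,7}:1  {4,5,6,7}:4
  |U|=5: {1,4,5,6,7}:10  {2,3,5,6,7}:1  {3,4,5,6,7}:5
  |U|=6: {1,3,4,5,6,7}:15  {2,3,4,5,6,7}:6
  start at 0(u): 21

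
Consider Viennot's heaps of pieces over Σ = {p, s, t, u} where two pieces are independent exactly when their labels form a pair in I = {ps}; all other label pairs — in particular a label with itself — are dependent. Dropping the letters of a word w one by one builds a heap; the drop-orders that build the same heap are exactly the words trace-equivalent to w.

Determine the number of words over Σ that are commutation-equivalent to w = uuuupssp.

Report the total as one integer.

piece 0:u — minimal
piece 1:u rests on {0:u}
piece 2:u rests on {1:u}
piece 3:u rests on {2:u}
piece 4:p rests on {3:u}
piece 5:s rests on {3:u}
piece 6:s rests on {5:s}
piece 7:p rests on {4:p}
minimal pieces: {0:u}
ways to finish when only these pieces remain (= sum over removing one remaining piece with nothing left below it):
  1 left: {6}→1  {7}→1
  2 left: {4,7}→1  {5,6}→1  {6,7}→2
  3 left: {4,6,7}→3  {5,6,7}→3
  4 left: {4,5,6,7}→6
  5 left: {3,4,5,6,7}→6
  6 left: {2,3,4,5,6,7}→6
  placing 0:u first → 6 extensions

6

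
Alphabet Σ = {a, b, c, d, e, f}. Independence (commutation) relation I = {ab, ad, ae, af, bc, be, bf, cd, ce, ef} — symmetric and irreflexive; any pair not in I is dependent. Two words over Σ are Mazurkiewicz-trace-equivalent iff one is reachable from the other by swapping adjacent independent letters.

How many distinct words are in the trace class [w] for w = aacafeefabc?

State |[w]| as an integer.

0(a) covers ∅
1(a) covers 0:a
2(c) covers 1:a
3(a) covers 2:c
4(f) covers 2:c
5(e) covers ∅
6(e) covers 5:e
7(f) covers 4:f
8(a) covers 3:a
9(b) covers ∅
10(c) covers 7:f, 8:a
floor of heap: 0:a, 5:e, 9:b
completions by unplaced set U, small U first (add the entries for U minus each lowest piece of U):
  |U|=1: {6}:1  {9}:1  {10}:1
  |U|=2: {5,6}:1  {6,9}:2  {6,10}:2  {7,10}:1  {8,10}:1  {9,10}:2
  |U|=3: {3,8,10}:1  {4,7,10}:1  {5,6,9}:3  {5,6,10}:3  {6,7,10}:3  {6,8,10}:3  {6,9,10}:6  {7,8,10}:2  {7,9,10}:3  {8,9,10}:3
  |U|=4: {3,6,8,10}:4  {3,7,8,10}:3  {3,8,9,10}:4  {4,6,7,10}:4  {4,7,8,10}:3  {4,7,9,10}:4  {5,6,7,10}:6  {5,6,8,10}:6  {5,6,9,10}:12  {6,7,8,10}:8  {6,7,9,10}:12  {6,8,9,10}:12  {7,8,9,10}:8
  |U|=5: {3,4,7,8,10}:6  {3,5,6,8,10}:10  {3,6,7,8,10}:15  {3,6,8,9,10}:20  {3,7,8,9,10}:15  {4,5,6,7,10}:10  {4,6,7,8,10}:15  {4,6,7,9,10}:20  {4,7,8,9,10}:15  {5,6,7,8,10}:20  {5,6,7,9,10}:30  {5,6,8,9,10}:30  {6,7,8,9,10}:40
  |U|=6: {2,3,4,7,8,10}:6  {3,4,6,7,8,10}:36  {3,4,7,8,9,10}:36  {3,5,6,7,8,10}:45  {3,5,6,8,9,10}:60  {3,6,7,8,9,10}:90  {4,5,6,7,8,10}:45  {4,5,6,7,9,10}:60  {4,6,7,8,9,10}:90  {5,6,7,8,9,10}:120
  |U|=7: {1,2,3,4,7,8,10}:6  {2,3,4,6,7,8,10}:42  {2,3,4,7,8,9,10}:42  {3,4,5,6,7,8,10}:126  {3,4,6,7,8,9,10}:252  {3,5,6,7,8,9,10}:315  {4,5,6,7,8,9,10}:315
  |U|=8: {0,1,2,3,4,7,8,10}:6  {1,2,3,4,6,7,8,10}:48  {1,2,3,4,7,8,9,10}:48  {2,3,4,5,6,7,8,10}:168  {2,3,4,6,7,8,9,10}:336  {3,4,5,6,7,8,9,10}:1008
  |U|=9: {0,1,2,3,4,6,7,8,10}:54  {0,1,2,3,4,7,8,9,10}:54  {1,2,3,4,5,6,7,8,10}:216  {1,2,3,4,6,7,8,9,10}:432  {2,3,4,5,6,7,8,9,10}:1512
  start at 0(a): 2160
  start at 5(e): 540
  start at 9(b): 270
sum over floor = 2970

2970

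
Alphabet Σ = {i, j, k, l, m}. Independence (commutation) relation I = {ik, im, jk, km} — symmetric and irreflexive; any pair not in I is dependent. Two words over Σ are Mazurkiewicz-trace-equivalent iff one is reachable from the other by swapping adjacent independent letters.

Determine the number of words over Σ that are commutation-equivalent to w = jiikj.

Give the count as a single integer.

5

piece 0:j — minimal
piece 1:i rests on {0:j}
piece 2:i rests on {1:i}
piece 3:k — minimal
piece 4:j rests on {2:i}
minimal pieces: {0:j, 3:k}
ways to finish when only these pieces remain (= sum over removing one remaining piece with nothing left below it):
  1 left: {3}→1  {4}→1
  2 left: {2,4}→1  {3,4}→2
  3 left: {1,2,4}→1  {2,3,4}→3
  placing 0:j first → 4 extensions
  placing 3:k first → 1 extensions
total linear extensions = 5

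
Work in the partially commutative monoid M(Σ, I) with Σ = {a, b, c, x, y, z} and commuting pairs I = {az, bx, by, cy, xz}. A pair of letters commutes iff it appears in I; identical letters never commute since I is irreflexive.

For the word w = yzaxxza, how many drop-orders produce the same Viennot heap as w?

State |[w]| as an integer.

15

#0=y has no predecessor
#1=z depends on [0:y]
#2=a depends on [0:y]
#3=x depends on [2:a]
#4=x depends on [3:x]
#5=z depends on [1:z]
#6=a depends on [4:x]
sources: [0:y]
N(rest) = Σ N(rest − s) over sources s of rest; N(one piece) = 1:
  size 1 → [5]=1  [6]=1
  size 2 → [1,5]=1  [4,6]=1  [5,6]=2
  size 3 → [1,5,6]=3  [3,4,6]=1  [4,5,6]=3
  size 4 → [1,4,5,6]=6  [2,3,4,6]=1  [3,4,5,6]=4
  size 5 → [1,3,4,5,6]=10  [2,3,4,5,6]=5
  first=0(y) contributes 15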